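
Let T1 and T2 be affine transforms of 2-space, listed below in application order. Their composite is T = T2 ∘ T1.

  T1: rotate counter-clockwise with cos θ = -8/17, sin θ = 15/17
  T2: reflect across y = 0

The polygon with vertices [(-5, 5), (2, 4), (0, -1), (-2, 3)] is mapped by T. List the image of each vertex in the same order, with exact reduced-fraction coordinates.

T1 rotate counter-clockwise with cos θ = -8/17, sin θ = 15/17: (-5, 5) → (-35/17, -115/17); (2, 4) → (-76/17, -2/17); (0, -1) → (15/17, 8/17); (-2, 3) → (-29/17, -54/17)
T2 reflect across y = 0: (-35/17, -115/17) → (-35/17, 115/17); (-76/17, -2/17) → (-76/17, 2/17); (15/17, 8/17) → (15/17, -8/17); (-29/17, -54/17) → (-29/17, 54/17)

image vertices: (-35/17, 115/17), (-76/17, 2/17), (15/17, -8/17), (-29/17, 54/17)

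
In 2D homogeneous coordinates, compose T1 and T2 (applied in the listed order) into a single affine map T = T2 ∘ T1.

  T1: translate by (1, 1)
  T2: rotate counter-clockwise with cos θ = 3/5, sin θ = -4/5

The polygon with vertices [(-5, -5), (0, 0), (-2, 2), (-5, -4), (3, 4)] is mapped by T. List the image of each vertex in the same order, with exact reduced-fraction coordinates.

T1 translate by (1, 1): (-5, -5) → (-4, -4); (0, 0) → (1, 1); (-2, 2) → (-1, 3); (-5, -4) → (-4, -3); (3, 4) → (4, 5)
T2 rotate counter-clockwise with cos θ = 3/5, sin θ = -4/5: (-4, -4) → (-28/5, 4/5); (1, 1) → (7/5, -1/5); (-1, 3) → (9/5, 13/5); (-4, -3) → (-24/5, 7/5); (4, 5) → (32/5, -1/5)

image vertices: (-28/5, 4/5), (7/5, -1/5), (9/5, 13/5), (-24/5, 7/5), (32/5, -1/5)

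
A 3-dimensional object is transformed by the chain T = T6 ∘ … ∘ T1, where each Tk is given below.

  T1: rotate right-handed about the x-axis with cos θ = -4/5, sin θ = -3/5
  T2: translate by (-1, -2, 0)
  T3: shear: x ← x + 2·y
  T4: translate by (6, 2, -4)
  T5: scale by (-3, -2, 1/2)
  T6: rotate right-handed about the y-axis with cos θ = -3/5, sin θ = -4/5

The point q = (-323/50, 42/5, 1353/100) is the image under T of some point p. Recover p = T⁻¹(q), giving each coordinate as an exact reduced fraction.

T1 = [1 0 0 0; 0 -4/5 3/5 0; 0 -3/5 -4/5 0; 0 0 0 1]
T2·T1 = [1 0 0 -1; 0 -4/5 3/5 -2; 0 -3/5 -4/5 0; 0 0 0 1]
T3·…·T1 = [1 -8/5 6/5 -5; 0 -4/5 3/5 -2; 0 -3/5 -4/5 0; 0 0 0 1]
T4·…·T1 = [1 -8/5 6/5 1; 0 -4/5 3/5 0; 0 -3/5 -4/5 -4; 0 0 0 1]
T5·…·T1 = [-3 24/5 -18/5 -3; 0 8/5 -6/5 0; 0 -3/10 -2/5 -2; 0 0 0 1]
T6·…·T1 = [9/5 -66/25 62/25 17/5; 0 8/5 -6/5 0; -12/5 201/50 -66/25 -6/5; 0 0 0 1]
det M = 3; M⁻¹ = [1/5 1 -4/15 -1; 24/25 2/5 18/25 -12/5; 32/25 -3/10 24/25 -16/5; 0 0 0 1]
M⁻¹ · (-323/50, 42/5, 1353/100)ᵀ = (5/2, 9/2, -1)ᵀ

p = (5/2, 9/2, -1)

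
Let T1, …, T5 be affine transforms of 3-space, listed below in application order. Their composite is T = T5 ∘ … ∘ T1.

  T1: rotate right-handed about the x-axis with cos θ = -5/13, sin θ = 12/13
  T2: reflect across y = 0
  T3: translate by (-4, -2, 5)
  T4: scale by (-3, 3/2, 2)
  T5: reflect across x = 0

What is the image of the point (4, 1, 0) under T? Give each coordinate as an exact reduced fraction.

T(p) = (0, -63/26, 154/13)

T1 rotate right-handed about the x-axis with cos θ = -5/13, sin θ = 12/13: (4, 1, 0) → (4, -5/13, 12/13)
T2 reflect across y = 0: (4, -5/13, 12/13) → (4, 5/13, 12/13)
T3 translate by (-4, -2, 5): (4, 5/13, 12/13) → (0, -21/13, 77/13)
T4 scale by (-3, 3/2, 2): (0, -21/13, 77/13) → (0, -63/26, 154/13)
T5 reflect across x = 0: (0, -63/26, 154/13) → (0, -63/26, 154/13)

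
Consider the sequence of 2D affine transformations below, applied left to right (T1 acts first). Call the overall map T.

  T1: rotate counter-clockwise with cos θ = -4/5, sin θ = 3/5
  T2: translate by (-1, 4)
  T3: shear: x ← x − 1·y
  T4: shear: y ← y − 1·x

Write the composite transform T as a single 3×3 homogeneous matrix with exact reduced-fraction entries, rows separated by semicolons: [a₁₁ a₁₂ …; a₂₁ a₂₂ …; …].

T = [-7/5 1/5 -5; 2 -1 9; 0 0 1]

T1 = [-4/5 -3/5 0; 3/5 -4/5 0; 0 0 1]
T2·T1 = [-4/5 -3/5 -1; 3/5 -4/5 4; 0 0 1]
T3·…·T1 = [-7/5 1/5 -5; 3/5 -4/5 4; 0 0 1]
T4·…·T1 = [-7/5 1/5 -5; 2 -1 9; 0 0 1]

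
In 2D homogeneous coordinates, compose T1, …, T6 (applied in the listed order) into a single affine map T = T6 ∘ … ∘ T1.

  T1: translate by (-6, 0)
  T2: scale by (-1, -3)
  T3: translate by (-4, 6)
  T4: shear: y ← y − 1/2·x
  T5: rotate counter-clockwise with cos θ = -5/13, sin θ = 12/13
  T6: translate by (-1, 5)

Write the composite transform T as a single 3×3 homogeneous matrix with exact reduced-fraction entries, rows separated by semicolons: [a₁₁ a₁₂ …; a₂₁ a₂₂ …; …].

T1 = [1 0 -6; 0 1 0; 0 0 1]
T2·T1 = [-1 0 6; 0 -3 0; 0 0 1]
T3·…·T1 = [-1 0 2; 0 -3 6; 0 0 1]
T4·…·T1 = [-1 0 2; 1/2 -3 5; 0 0 1]
T5·…·T1 = [-1/13 36/13 -70/13; -29/26 15/13 -1/13; 0 0 1]
T6·…·T1 = [-1/13 36/13 -83/13; -29/26 15/13 64/13; 0 0 1]

T = [-1/13 36/13 -83/13; -29/26 15/13 64/13; 0 0 1]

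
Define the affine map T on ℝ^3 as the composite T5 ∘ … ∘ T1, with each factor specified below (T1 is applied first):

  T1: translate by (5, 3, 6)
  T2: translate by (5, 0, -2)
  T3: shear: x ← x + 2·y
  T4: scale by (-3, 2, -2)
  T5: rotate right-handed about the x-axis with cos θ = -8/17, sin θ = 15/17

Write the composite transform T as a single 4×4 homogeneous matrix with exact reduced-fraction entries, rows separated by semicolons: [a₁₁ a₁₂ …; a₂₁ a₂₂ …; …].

T = [-3 -6 0 -48; 0 -16/17 30/17 72/17; 0 30/17 16/17 154/17; 0 0 0 1]

T1 = [1 0 0 5; 0 1 0 3; 0 0 1 6; 0 0 0 1]
T2·T1 = [1 0 0 10; 0 1 0 3; 0 0 1 4; 0 0 0 1]
T3·…·T1 = [1 2 0 16; 0 1 0 3; 0 0 1 4; 0 0 0 1]
T4·…·T1 = [-3 -6 0 -48; 0 2 0 6; 0 0 -2 -8; 0 0 0 1]
T5·…·T1 = [-3 -6 0 -48; 0 -16/17 30/17 72/17; 0 30/17 16/17 154/17; 0 0 0 1]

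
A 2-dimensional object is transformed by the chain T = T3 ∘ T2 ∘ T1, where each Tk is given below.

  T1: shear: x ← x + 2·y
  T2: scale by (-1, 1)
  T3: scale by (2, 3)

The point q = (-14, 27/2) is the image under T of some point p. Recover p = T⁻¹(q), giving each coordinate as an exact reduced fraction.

T1 = [1 2 0; 0 1 0; 0 0 1]
T2·T1 = [-1 -2 0; 0 1 0; 0 0 1]
T3·…·T1 = [-2 -4 0; 0 3 0; 0 0 1]
det M = -6; M⁻¹ = [-1/2 -2/3 0; 0 1/3 0; 0 0 1]
M⁻¹ · (-14, 27/2)ᵀ = (-2, 9/2)ᵀ

p = (-2, 9/2)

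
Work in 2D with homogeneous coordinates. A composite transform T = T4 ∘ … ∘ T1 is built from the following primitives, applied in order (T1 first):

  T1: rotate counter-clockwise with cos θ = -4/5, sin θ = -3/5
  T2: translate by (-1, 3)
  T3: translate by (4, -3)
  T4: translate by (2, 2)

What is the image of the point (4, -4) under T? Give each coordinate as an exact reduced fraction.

T(p) = (-3/5, 14/5)

T1 rotate counter-clockwise with cos θ = -4/5, sin θ = -3/5: (4, -4) → (-28/5, 4/5)
T2 translate by (-1, 3): (-28/5, 4/5) → (-33/5, 19/5)
T3 translate by (4, -3): (-33/5, 19/5) → (-13/5, 4/5)
T4 translate by (2, 2): (-13/5, 4/5) → (-3/5, 14/5)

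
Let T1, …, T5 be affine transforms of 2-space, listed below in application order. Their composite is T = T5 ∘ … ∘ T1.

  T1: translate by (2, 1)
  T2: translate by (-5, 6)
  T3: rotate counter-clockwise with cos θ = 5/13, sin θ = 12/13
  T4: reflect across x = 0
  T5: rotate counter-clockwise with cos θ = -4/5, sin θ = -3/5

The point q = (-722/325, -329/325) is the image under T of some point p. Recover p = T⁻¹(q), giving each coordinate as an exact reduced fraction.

p = (8/5, -5)

T1 = [1 0 2; 0 1 1; 0 0 1]
T2·T1 = [1 0 -3; 0 1 7; 0 0 1]
T3·…·T1 = [5/13 -12/13 -99/13; 12/13 5/13 -1/13; 0 0 1]
T4·…·T1 = [-5/13 12/13 99/13; 12/13 5/13 -1/13; 0 0 1]
T5·…·T1 = [56/65 -33/65 -399/65; -33/65 -56/65 -293/65; 0 0 1]
det M = -1; M⁻¹ = [56/65 -33/65 3; -33/65 -56/65 -7; 0 0 1]
M⁻¹ · (-722/325, -329/325)ᵀ = (8/5, -5)ᵀ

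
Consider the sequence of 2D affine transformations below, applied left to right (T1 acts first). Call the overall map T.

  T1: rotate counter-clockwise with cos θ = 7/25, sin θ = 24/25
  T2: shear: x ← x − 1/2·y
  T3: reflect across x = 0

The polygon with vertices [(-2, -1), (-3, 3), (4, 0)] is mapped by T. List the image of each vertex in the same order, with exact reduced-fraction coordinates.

T1 rotate counter-clockwise with cos θ = 7/25, sin θ = 24/25: (-2, -1) → (2/5, -11/5); (-3, 3) → (-93/25, -51/25); (4, 0) → (28/25, 96/25)
T2 shear: x ← x − 1/2·y: (2/5, -11/5) → (3/2, -11/5); (-93/25, -51/25) → (-27/10, -51/25); (28/25, 96/25) → (-4/5, 96/25)
T3 reflect across x = 0: (3/2, -11/5) → (-3/2, -11/5); (-27/10, -51/25) → (27/10, -51/25); (-4/5, 96/25) → (4/5, 96/25)

image vertices: (-3/2, -11/5), (27/10, -51/25), (4/5, 96/25)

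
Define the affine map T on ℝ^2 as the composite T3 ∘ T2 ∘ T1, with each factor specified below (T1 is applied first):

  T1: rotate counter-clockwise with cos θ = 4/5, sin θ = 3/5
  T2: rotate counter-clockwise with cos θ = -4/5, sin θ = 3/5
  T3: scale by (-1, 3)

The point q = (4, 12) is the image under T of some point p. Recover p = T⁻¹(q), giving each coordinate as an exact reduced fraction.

T1 = [4/5 -3/5 0; 3/5 4/5 0; 0 0 1]
T2·T1 = [-1 0 0; 0 -1 0; 0 0 1]
T3·…·T1 = [1 0 0; 0 -3 0; 0 0 1]
det M = -3; M⁻¹ = [1 0 0; 0 -1/3 0; 0 0 1]
M⁻¹ · (4, 12)ᵀ = (4, -4)ᵀ

p = (4, -4)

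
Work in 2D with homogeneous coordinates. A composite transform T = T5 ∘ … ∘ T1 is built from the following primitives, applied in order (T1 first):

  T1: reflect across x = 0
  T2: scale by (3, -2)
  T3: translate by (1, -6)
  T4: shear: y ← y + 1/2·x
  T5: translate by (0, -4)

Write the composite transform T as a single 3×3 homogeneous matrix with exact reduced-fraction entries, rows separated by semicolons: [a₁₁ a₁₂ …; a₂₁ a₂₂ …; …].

T = [-3 0 1; -3/2 -2 -19/2; 0 0 1]

T1 = [-1 0 0; 0 1 0; 0 0 1]
T2·T1 = [-3 0 0; 0 -2 0; 0 0 1]
T3·…·T1 = [-3 0 1; 0 -2 -6; 0 0 1]
T4·…·T1 = [-3 0 1; -3/2 -2 -11/2; 0 0 1]
T5·…·T1 = [-3 0 1; -3/2 -2 -19/2; 0 0 1]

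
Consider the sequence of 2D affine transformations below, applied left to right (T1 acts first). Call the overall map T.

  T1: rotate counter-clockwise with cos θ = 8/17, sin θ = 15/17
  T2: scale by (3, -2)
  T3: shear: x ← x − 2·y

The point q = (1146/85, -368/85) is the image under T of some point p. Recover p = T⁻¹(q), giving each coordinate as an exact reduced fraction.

T1 = [8/17 -15/17 0; 15/17 8/17 0; 0 0 1]
T2·T1 = [24/17 -45/17 0; -30/17 -16/17 0; 0 0 1]
T3·…·T1 = [84/17 -13/17 0; -30/17 -16/17 0; 0 0 1]
det M = -6; M⁻¹ = [8/51 -13/102 0; -5/17 -14/17 0; 0 0 1]
M⁻¹ · (1146/85, -368/85)ᵀ = (8/3, -2/5)ᵀ

p = (8/3, -2/5)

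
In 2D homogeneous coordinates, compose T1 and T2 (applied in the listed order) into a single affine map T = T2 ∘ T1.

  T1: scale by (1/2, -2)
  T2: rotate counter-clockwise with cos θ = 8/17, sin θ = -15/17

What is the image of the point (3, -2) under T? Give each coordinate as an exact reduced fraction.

T1 scale by (1/2, -2): (3, -2) → (3/2, 4)
T2 rotate counter-clockwise with cos θ = 8/17, sin θ = -15/17: (3/2, 4) → (72/17, 19/34)

T(p) = (72/17, 19/34)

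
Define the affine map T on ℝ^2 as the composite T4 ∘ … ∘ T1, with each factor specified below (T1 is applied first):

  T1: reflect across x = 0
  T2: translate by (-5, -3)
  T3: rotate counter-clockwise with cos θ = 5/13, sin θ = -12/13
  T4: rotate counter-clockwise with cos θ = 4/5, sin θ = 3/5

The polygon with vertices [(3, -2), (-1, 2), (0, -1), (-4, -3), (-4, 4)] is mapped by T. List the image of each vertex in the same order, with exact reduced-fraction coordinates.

T1 reflect across x = 0: (3, -2) → (-3, -2); (-1, 2) → (1, 2); (0, -1) → (0, -1); (-4, -3) → (4, -3); (-4, 4) → (4, 4)
T2 translate by (-5, -3): (-3, -2) → (-8, -5); (1, 2) → (-4, -1); (0, -1) → (-5, -4); (4, -3) → (-1, -6); (4, 4) → (-1, 1)
T3 rotate counter-clockwise with cos θ = 5/13, sin θ = -12/13: (-8, -5) → (-100/13, 71/13); (-4, -1) → (-32/13, 43/13); (-5, -4) → (-73/13, 40/13); (-1, -6) → (-77/13, -18/13); (-1, 1) → (7/13, 17/13)
T4 rotate counter-clockwise with cos θ = 4/5, sin θ = 3/5: (-100/13, 71/13) → (-613/65, -16/65); (-32/13, 43/13) → (-257/65, 76/65); (-73/13, 40/13) → (-412/65, -59/65); (-77/13, -18/13) → (-254/65, -303/65); (7/13, 17/13) → (-23/65, 89/65)

image vertices: (-613/65, -16/65), (-257/65, 76/65), (-412/65, -59/65), (-254/65, -303/65), (-23/65, 89/65)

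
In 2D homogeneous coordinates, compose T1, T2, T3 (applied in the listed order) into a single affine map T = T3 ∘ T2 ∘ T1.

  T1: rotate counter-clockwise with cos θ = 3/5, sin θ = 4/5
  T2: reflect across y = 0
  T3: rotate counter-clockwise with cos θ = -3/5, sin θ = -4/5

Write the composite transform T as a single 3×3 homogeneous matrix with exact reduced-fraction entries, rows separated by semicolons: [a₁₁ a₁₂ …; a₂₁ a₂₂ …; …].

T = [-1 0 0; 0 1 0; 0 0 1]

T1 = [3/5 -4/5 0; 4/5 3/5 0; 0 0 1]
T2·T1 = [3/5 -4/5 0; -4/5 -3/5 0; 0 0 1]
T3·…·T1 = [-1 0 0; 0 1 0; 0 0 1]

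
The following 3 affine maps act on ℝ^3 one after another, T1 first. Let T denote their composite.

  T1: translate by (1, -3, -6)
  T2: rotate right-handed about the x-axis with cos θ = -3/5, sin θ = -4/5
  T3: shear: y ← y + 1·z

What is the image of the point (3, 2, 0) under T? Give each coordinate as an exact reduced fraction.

T1 translate by (1, -3, -6): (3, 2, 0) → (4, -1, -6)
T2 rotate right-handed about the x-axis with cos θ = -3/5, sin θ = -4/5: (4, -1, -6) → (4, -21/5, 22/5)
T3 shear: y ← y + 1·z: (4, -21/5, 22/5) → (4, 1/5, 22/5)

T(p) = (4, 1/5, 22/5)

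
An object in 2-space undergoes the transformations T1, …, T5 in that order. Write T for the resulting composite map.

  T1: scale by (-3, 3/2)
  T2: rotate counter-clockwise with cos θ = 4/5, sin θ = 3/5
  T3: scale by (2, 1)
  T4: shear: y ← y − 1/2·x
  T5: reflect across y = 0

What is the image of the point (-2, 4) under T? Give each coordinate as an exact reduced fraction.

T1 scale by (-3, 3/2): (-2, 4) → (6, 6)
T2 rotate counter-clockwise with cos θ = 4/5, sin θ = 3/5: (6, 6) → (6/5, 42/5)
T3 scale by (2, 1): (6/5, 42/5) → (12/5, 42/5)
T4 shear: y ← y − 1/2·x: (12/5, 42/5) → (12/5, 36/5)
T5 reflect across y = 0: (12/5, 36/5) → (12/5, -36/5)

T(p) = (12/5, -36/5)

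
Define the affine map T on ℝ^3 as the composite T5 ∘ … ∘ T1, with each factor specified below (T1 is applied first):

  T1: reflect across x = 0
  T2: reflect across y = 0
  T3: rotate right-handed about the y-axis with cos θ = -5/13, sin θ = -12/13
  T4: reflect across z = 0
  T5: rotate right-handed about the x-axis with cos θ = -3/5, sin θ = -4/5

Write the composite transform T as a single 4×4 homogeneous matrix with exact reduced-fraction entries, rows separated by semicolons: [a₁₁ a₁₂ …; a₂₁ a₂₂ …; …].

T1 = [-1 0 0 0; 0 1 0 0; 0 0 1 0; 0 0 0 1]
T2·T1 = [-1 0 0 0; 0 -1 0 0; 0 0 1 0; 0 0 0 1]
T3·…·T1 = [5/13 0 -12/13 0; 0 -1 0 0; -12/13 0 -5/13 0; 0 0 0 1]
T4·…·T1 = [5/13 0 -12/13 0; 0 -1 0 0; 12/13 0 5/13 0; 0 0 0 1]
T5·…·T1 = [5/13 0 -12/13 0; 48/65 3/5 4/13 0; -36/65 4/5 -3/13 0; 0 0 0 1]

T = [5/13 0 -12/13 0; 48/65 3/5 4/13 0; -36/65 4/5 -3/13 0; 0 0 0 1]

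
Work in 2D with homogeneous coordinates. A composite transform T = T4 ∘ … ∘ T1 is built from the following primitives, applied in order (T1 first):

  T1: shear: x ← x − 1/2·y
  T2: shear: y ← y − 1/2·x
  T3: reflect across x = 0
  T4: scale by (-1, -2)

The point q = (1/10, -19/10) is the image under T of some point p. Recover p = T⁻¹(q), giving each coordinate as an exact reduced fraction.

p = (3/5, 1)

T1 = [1 -1/2 0; 0 1 0; 0 0 1]
T2·T1 = [1 -1/2 0; -1/2 5/4 0; 0 0 1]
T3·…·T1 = [-1 1/2 0; -1/2 5/4 0; 0 0 1]
T4·…·T1 = [1 -1/2 0; 1 -5/2 0; 0 0 1]
det M = -2; M⁻¹ = [5/4 -1/4 0; 1/2 -1/2 0; 0 0 1]
M⁻¹ · (1/10, -19/10)ᵀ = (3/5, 1)ᵀ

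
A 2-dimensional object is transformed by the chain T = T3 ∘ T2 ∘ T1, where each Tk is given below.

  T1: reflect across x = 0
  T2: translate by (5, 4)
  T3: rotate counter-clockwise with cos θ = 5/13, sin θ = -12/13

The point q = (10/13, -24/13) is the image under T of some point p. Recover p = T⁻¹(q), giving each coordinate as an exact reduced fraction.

T1 = [-1 0 0; 0 1 0; 0 0 1]
T2·T1 = [-1 0 5; 0 1 4; 0 0 1]
T3·…·T1 = [-5/13 12/13 73/13; 12/13 5/13 -40/13; 0 0 1]
det M = -1; M⁻¹ = [-5/13 12/13 5; 12/13 5/13 -4; 0 0 1]
M⁻¹ · (10/13, -24/13)ᵀ = (3, -4)ᵀ

p = (3, -4)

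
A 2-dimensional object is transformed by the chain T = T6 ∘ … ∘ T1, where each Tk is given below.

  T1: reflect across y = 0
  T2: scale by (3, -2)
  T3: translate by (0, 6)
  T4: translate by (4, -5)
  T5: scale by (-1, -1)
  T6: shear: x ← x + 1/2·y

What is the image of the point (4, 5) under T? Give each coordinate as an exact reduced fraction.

T(p) = (-43/2, -11)

T1 reflect across y = 0: (4, 5) → (4, -5)
T2 scale by (3, -2): (4, -5) → (12, 10)
T3 translate by (0, 6): (12, 10) → (12, 16)
T4 translate by (4, -5): (12, 16) → (16, 11)
T5 scale by (-1, -1): (16, 11) → (-16, -11)
T6 shear: x ← x + 1/2·y: (-16, -11) → (-43/2, -11)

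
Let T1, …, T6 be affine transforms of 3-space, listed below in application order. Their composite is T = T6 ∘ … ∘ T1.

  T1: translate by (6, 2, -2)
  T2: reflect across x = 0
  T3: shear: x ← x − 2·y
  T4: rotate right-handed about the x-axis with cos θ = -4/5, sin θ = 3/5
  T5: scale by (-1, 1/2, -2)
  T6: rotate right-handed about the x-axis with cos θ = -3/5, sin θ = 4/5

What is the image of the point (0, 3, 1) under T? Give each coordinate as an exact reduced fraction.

T1 translate by (6, 2, -2): (0, 3, 1) → (6, 5, -1)
T2 reflect across x = 0: (6, 5, -1) → (-6, 5, -1)
T3 shear: x ← x − 2·y: (-6, 5, -1) → (-16, 5, -1)
T4 rotate right-handed about the x-axis with cos θ = -4/5, sin θ = 3/5: (-16, 5, -1) → (-16, -17/5, 19/5)
T5 scale by (-1, 1/2, -2): (-16, -17/5, 19/5) → (16, -17/10, -38/5)
T6 rotate right-handed about the x-axis with cos θ = -3/5, sin θ = 4/5: (16, -17/10, -38/5) → (16, 71/10, 16/5)

T(p) = (16, 71/10, 16/5)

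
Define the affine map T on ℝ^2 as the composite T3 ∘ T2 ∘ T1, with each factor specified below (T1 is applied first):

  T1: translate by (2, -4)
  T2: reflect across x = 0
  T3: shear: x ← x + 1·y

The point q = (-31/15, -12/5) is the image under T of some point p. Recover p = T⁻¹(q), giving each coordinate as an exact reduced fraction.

p = (-7/3, 8/5)

T1 = [1 0 2; 0 1 -4; 0 0 1]
T2·T1 = [-1 0 -2; 0 1 -4; 0 0 1]
T3·…·T1 = [-1 1 -6; 0 1 -4; 0 0 1]
det M = -1; M⁻¹ = [-1 1 -2; 0 1 4; 0 0 1]
M⁻¹ · (-31/15, -12/5)ᵀ = (-7/3, 8/5)ᵀ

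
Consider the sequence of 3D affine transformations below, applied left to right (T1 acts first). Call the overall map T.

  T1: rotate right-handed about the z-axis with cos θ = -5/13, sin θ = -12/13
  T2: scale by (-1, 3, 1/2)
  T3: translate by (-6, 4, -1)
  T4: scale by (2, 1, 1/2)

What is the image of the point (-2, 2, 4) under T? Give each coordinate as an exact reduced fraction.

T(p) = (-224/13, 94/13, 1/2)

T1 rotate right-handed about the z-axis with cos θ = -5/13, sin θ = -12/13: (-2, 2, 4) → (34/13, 14/13, 4)
T2 scale by (-1, 3, 1/2): (34/13, 14/13, 4) → (-34/13, 42/13, 2)
T3 translate by (-6, 4, -1): (-34/13, 42/13, 2) → (-112/13, 94/13, 1)
T4 scale by (2, 1, 1/2): (-112/13, 94/13, 1) → (-224/13, 94/13, 1/2)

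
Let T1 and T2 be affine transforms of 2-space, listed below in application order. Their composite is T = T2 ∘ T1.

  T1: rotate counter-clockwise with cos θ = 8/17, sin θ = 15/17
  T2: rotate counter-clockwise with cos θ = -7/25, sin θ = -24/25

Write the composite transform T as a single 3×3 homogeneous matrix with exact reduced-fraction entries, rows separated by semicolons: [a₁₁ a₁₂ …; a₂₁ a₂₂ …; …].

T1 = [8/17 -15/17 0; 15/17 8/17 0; 0 0 1]
T2·T1 = [304/425 297/425 0; -297/425 304/425 0; 0 0 1]

T = [304/425 297/425 0; -297/425 304/425 0; 0 0 1]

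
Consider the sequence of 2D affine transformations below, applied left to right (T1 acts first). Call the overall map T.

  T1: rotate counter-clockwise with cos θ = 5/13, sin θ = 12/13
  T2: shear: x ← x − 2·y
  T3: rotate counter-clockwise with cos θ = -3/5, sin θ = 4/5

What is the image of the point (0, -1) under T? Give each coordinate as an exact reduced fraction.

T1 rotate counter-clockwise with cos θ = 5/13, sin θ = 12/13: (0, -1) → (12/13, -5/13)
T2 shear: x ← x − 2·y: (12/13, -5/13) → (22/13, -5/13)
T3 rotate counter-clockwise with cos θ = -3/5, sin θ = 4/5: (22/13, -5/13) → (-46/65, 103/65)

T(p) = (-46/65, 103/65)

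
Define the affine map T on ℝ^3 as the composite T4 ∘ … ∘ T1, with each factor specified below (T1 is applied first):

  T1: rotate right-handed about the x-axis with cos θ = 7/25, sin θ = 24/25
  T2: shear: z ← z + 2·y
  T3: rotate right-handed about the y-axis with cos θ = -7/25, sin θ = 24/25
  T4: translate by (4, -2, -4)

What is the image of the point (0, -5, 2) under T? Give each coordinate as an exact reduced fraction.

T1 rotate right-handed about the x-axis with cos θ = 7/25, sin θ = 24/25: (0, -5, 2) → (0, -83/25, -106/25)
T2 shear: z ← z + 2·y: (0, -83/25, -106/25) → (0, -83/25, -272/25)
T3 rotate right-handed about the y-axis with cos θ = -7/25, sin θ = 24/25: (0, -83/25, -272/25) → (-6528/625, -83/25, 1904/625)
T4 translate by (4, -2, -4): (-6528/625, -83/25, 1904/625) → (-4028/625, -133/25, -596/625)

T(p) = (-4028/625, -133/25, -596/625)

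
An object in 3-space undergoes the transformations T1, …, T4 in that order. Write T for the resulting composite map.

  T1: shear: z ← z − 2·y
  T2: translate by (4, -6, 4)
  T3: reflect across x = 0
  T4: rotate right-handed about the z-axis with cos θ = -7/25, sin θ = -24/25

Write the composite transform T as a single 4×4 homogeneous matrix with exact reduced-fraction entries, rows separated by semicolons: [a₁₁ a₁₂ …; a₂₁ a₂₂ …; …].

T = [7/25 24/25 0 -116/25; 24/25 -7/25 0 138/25; 0 -2 1 4; 0 0 0 1]

T1 = [1 0 0 0; 0 1 0 0; 0 -2 1 0; 0 0 0 1]
T2·T1 = [1 0 0 4; 0 1 0 -6; 0 -2 1 4; 0 0 0 1]
T3·…·T1 = [-1 0 0 -4; 0 1 0 -6; 0 -2 1 4; 0 0 0 1]
T4·…·T1 = [7/25 24/25 0 -116/25; 24/25 -7/25 0 138/25; 0 -2 1 4; 0 0 0 1]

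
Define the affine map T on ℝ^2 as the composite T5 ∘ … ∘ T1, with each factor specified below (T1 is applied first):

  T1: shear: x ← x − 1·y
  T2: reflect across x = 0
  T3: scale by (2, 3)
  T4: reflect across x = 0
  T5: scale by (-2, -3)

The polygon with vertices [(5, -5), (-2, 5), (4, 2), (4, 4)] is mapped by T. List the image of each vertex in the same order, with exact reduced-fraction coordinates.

image vertices: (-40, 45), (28, -45), (-8, -18), (0, -36)

T1 shear: x ← x − 1·y: (5, -5) → (10, -5); (-2, 5) → (-7, 5); (4, 2) → (2, 2); (4, 4) → (0, 4)
T2 reflect across x = 0: (10, -5) → (-10, -5); (-7, 5) → (7, 5); (2, 2) → (-2, 2); (0, 4) → (0, 4)
T3 scale by (2, 3): (-10, -5) → (-20, -15); (7, 5) → (14, 15); (-2, 2) → (-4, 6); (0, 4) → (0, 12)
T4 reflect across x = 0: (-20, -15) → (20, -15); (14, 15) → (-14, 15); (-4, 6) → (4, 6); (0, 12) → (0, 12)
T5 scale by (-2, -3): (20, -15) → (-40, 45); (-14, 15) → (28, -45); (4, 6) → (-8, -18); (0, 12) → (0, -36)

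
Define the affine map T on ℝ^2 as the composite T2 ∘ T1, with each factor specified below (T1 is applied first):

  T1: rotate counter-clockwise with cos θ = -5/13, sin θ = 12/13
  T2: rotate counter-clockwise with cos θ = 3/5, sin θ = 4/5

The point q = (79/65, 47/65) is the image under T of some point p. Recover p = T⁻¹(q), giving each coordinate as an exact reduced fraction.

T1 = [-5/13 -12/13 0; 12/13 -5/13 0; 0 0 1]
T2·T1 = [-63/65 -16/65 0; 16/65 -63/65 0; 0 0 1]
det M = 1; M⁻¹ = [-63/65 16/65 0; -16/65 -63/65 0; 0 0 1]
M⁻¹ · (79/65, 47/65)ᵀ = (-1, -1)ᵀ

p = (-1, -1)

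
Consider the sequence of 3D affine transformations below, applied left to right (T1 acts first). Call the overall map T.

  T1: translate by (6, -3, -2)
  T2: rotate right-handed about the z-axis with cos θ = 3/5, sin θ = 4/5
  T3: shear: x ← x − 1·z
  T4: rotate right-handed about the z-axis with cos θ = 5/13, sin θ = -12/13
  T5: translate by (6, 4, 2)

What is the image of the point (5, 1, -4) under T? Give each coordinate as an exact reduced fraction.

T1 translate by (6, -3, -2): (5, 1, -4) → (11, -2, -6)
T2 rotate right-handed about the z-axis with cos θ = 3/5, sin θ = 4/5: (11, -2, -6) → (41/5, 38/5, -6)
T3 shear: x ← x − 1·z: (41/5, 38/5, -6) → (71/5, 38/5, -6)
T4 rotate right-handed about the z-axis with cos θ = 5/13, sin θ = -12/13: (71/5, 38/5, -6) → (811/65, -662/65, -6)
T5 translate by (6, 4, 2): (811/65, -662/65, -6) → (1201/65, -402/65, -4)

T(p) = (1201/65, -402/65, -4)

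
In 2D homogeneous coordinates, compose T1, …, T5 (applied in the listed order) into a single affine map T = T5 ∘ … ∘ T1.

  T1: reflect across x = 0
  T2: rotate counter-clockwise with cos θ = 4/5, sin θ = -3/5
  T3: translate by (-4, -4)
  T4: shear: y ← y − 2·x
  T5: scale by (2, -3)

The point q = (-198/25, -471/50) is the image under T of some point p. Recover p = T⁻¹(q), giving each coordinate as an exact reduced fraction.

T1 = [-1 0 0; 0 1 0; 0 0 1]
T2·T1 = [-4/5 3/5 0; 3/5 4/5 0; 0 0 1]
T3·…·T1 = [-4/5 3/5 -4; 3/5 4/5 -4; 0 0 1]
T4·…·T1 = [-4/5 3/5 -4; 11/5 -2/5 4; 0 0 1]
T5·…·T1 = [-8/5 6/5 -8; -33/5 6/5 -12; 0 0 1]
det M = 6; M⁻¹ = [1/5 -1/5 -4/5; 11/10 -4/15 28/5; 0 0 1]
M⁻¹ · (-198/25, -471/50)ᵀ = (-1/2, -3/5)ᵀ

p = (-1/2, -3/5)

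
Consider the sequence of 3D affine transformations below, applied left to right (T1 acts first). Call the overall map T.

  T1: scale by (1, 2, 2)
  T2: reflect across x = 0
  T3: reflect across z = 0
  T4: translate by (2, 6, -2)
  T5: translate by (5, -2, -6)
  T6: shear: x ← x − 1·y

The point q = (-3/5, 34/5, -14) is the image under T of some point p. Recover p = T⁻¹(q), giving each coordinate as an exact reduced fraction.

T1 = [1 0 0 0; 0 2 0 0; 0 0 2 0; 0 0 0 1]
T2·T1 = [-1 0 0 0; 0 2 0 0; 0 0 2 0; 0 0 0 1]
T3·…·T1 = [-1 0 0 0; 0 2 0 0; 0 0 -2 0; 0 0 0 1]
T4·…·T1 = [-1 0 0 2; 0 2 0 6; 0 0 -2 -2; 0 0 0 1]
T5·…·T1 = [-1 0 0 7; 0 2 0 4; 0 0 -2 -8; 0 0 0 1]
T6·…·T1 = [-1 -2 0 3; 0 2 0 4; 0 0 -2 -8; 0 0 0 1]
det M = 4; M⁻¹ = [-1 -1 0 7; 0 1/2 0 -2; 0 0 -1/2 -4; 0 0 0 1]
M⁻¹ · (-3/5, 34/5, -14)ᵀ = (4/5, 7/5, 3)ᵀ

p = (4/5, 7/5, 3)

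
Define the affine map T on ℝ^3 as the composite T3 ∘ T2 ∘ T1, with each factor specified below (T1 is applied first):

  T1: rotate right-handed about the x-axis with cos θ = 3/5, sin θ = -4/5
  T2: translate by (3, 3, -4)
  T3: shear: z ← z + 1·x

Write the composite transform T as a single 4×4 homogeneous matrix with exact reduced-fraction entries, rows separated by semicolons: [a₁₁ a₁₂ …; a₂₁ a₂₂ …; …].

T = [1 0 0 3; 0 3/5 4/5 3; 1 -4/5 3/5 -1; 0 0 0 1]

T1 = [1 0 0 0; 0 3/5 4/5 0; 0 -4/5 3/5 0; 0 0 0 1]
T2·T1 = [1 0 0 3; 0 3/5 4/5 3; 0 -4/5 3/5 -4; 0 0 0 1]
T3·…·T1 = [1 0 0 3; 0 3/5 4/5 3; 1 -4/5 3/5 -1; 0 0 0 1]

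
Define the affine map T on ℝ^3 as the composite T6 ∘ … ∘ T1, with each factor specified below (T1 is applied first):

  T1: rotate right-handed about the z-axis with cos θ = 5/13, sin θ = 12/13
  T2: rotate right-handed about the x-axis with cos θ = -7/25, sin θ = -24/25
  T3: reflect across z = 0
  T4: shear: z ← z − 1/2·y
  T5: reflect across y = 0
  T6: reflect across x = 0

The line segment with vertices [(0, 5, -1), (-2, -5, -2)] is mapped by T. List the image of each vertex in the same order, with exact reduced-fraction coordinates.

T1 rotate right-handed about the z-axis with cos θ = 5/13, sin θ = 12/13: (0, 5, -1) → (-60/13, 25/13, -1); (-2, -5, -2) → (50/13, -49/13, -2)
T2 rotate right-handed about the x-axis with cos θ = -7/25, sin θ = -24/25: (-60/13, 25/13, -1) → (-60/13, -487/325, -509/325); (50/13, -49/13, -2) → (50/13, -281/325, 1358/325)
T3 reflect across z = 0: (-60/13, -487/325, -509/325) → (-60/13, -487/325, 509/325); (50/13, -281/325, 1358/325) → (50/13, -281/325, -1358/325)
T4 shear: z ← z − 1/2·y: (-60/13, -487/325, 509/325) → (-60/13, -487/325, 301/130); (50/13, -281/325, -1358/325) → (50/13, -281/325, -487/130)
T5 reflect across y = 0: (-60/13, -487/325, 301/130) → (-60/13, 487/325, 301/130); (50/13, -281/325, -487/130) → (50/13, 281/325, -487/130)
T6 reflect across x = 0: (-60/13, 487/325, 301/130) → (60/13, 487/325, 301/130); (50/13, 281/325, -487/130) → (-50/13, 281/325, -487/130)

image vertices: (60/13, 487/325, 301/130), (-50/13, 281/325, -487/130)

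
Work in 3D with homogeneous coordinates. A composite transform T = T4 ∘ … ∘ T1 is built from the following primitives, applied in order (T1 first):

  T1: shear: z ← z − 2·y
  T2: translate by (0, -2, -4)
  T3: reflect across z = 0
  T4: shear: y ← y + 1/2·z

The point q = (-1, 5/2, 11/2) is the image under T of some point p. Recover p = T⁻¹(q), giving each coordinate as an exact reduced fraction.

T1 = [1 0 0 0; 0 1 0 0; 0 -2 1 0; 0 0 0 1]
T2·T1 = [1 0 0 0; 0 1 0 -2; 0 -2 1 -4; 0 0 0 1]
T3·…·T1 = [1 0 0 0; 0 1 0 -2; 0 2 -1 4; 0 0 0 1]
T4·…·T1 = [1 0 0 0; 0 2 -1/2 0; 0 2 -1 4; 0 0 0 1]
det M = -1; M⁻¹ = [1 0 0 0; 0 1 -1/2 2; 0 2 -2 8; 0 0 0 1]
M⁻¹ · (-1, 5/2, 11/2)ᵀ = (-1, 7/4, 2)ᵀ

p = (-1, 7/4, 2)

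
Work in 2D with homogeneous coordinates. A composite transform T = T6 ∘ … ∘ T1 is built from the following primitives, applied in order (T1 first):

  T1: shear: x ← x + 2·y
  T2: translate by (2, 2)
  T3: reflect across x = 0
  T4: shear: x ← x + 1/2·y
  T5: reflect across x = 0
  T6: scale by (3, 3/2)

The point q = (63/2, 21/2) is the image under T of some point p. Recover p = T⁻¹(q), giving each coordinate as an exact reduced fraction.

p = (2, 5)

T1 = [1 2 0; 0 1 0; 0 0 1]
T2·T1 = [1 2 2; 0 1 2; 0 0 1]
T3·…·T1 = [-1 -2 -2; 0 1 2; 0 0 1]
T4·…·T1 = [-1 -3/2 -1; 0 1 2; 0 0 1]
T5·…·T1 = [1 3/2 1; 0 1 2; 0 0 1]
T6·…·T1 = [3 9/2 3; 0 3/2 3; 0 0 1]
det M = 9/2; M⁻¹ = [1/3 -1 2; 0 2/3 -2; 0 0 1]
M⁻¹ · (63/2, 21/2)ᵀ = (2, 5)ᵀ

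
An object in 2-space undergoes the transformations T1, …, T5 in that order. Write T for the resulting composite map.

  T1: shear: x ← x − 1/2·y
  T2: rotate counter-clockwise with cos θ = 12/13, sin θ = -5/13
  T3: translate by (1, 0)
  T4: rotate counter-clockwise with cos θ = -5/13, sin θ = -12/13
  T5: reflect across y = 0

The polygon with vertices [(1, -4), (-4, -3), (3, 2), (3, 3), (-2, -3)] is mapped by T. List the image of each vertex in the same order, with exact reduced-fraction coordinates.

T1 shear: x ← x − 1/2·y: (1, -4) → (3, -4); (-4, -3) → (-5/2, -3); (3, 2) → (2, 2); (3, 3) → (3/2, 3); (-2, -3) → (-1/2, -3)
T2 rotate counter-clockwise with cos θ = 12/13, sin θ = -5/13: (3, -4) → (16/13, -63/13); (-5/2, -3) → (-45/13, -47/26); (2, 2) → (34/13, 14/13); (3/2, 3) → (33/13, 57/26); (-1/2, -3) → (-21/13, -67/26)
T3 translate by (1, 0): (16/13, -63/13) → (29/13, -63/13); (-45/13, -47/26) → (-32/13, -47/26); (34/13, 14/13) → (47/13, 14/13); (33/13, 57/26) → (46/13, 57/26); (-21/13, -67/26) → (-8/13, -67/26)
T4 rotate counter-clockwise with cos θ = -5/13, sin θ = -12/13: (29/13, -63/13) → (-901/169, -33/169); (-32/13, -47/26) → (-122/169, 1003/338); (47/13, 14/13) → (-67/169, -634/169); (46/13, 57/26) → (112/169, -1389/338); (-8/13, -67/26) → (-362/169, 527/338)
T5 reflect across y = 0: (-901/169, -33/169) → (-901/169, 33/169); (-122/169, 1003/338) → (-122/169, -1003/338); (-67/169, -634/169) → (-67/169, 634/169); (112/169, -1389/338) → (112/169, 1389/338); (-362/169, 527/338) → (-362/169, -527/338)

image vertices: (-901/169, 33/169), (-122/169, -1003/338), (-67/169, 634/169), (112/169, 1389/338), (-362/169, -527/338)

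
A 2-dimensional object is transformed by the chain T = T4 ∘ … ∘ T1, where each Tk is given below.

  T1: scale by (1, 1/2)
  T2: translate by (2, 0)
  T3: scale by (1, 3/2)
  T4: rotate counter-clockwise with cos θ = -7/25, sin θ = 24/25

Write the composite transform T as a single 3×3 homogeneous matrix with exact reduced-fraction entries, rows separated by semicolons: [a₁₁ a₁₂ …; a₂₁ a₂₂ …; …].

T = [-7/25 -18/25 -14/25; 24/25 -21/100 48/25; 0 0 1]

T1 = [1 0 0; 0 1/2 0; 0 0 1]
T2·T1 = [1 0 2; 0 1/2 0; 0 0 1]
T3·…·T1 = [1 0 2; 0 3/4 0; 0 0 1]
T4·…·T1 = [-7/25 -18/25 -14/25; 24/25 -21/100 48/25; 0 0 1]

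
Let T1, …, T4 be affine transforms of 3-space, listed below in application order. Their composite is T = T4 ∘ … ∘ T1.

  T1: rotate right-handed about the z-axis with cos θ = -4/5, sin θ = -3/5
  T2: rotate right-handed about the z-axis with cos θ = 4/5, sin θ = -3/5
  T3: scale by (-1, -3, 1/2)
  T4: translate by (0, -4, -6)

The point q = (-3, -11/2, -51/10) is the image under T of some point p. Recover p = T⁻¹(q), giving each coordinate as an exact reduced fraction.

p = (-3, -1/2, 9/5)

T1 = [-4/5 3/5 0 0; -3/5 -4/5 0 0; 0 0 1 0; 0 0 0 1]
T2·T1 = [-1 0 0 0; 0 -1 0 0; 0 0 1 0; 0 0 0 1]
T3·…·T1 = [1 0 0 0; 0 3 0 0; 0 0 1/2 0; 0 0 0 1]
T4·…·T1 = [1 0 0 0; 0 3 0 -4; 0 0 1/2 -6; 0 0 0 1]
det M = 3/2; M⁻¹ = [1 0 0 0; 0 1/3 0 4/3; 0 0 2 12; 0 0 0 1]
M⁻¹ · (-3, -11/2, -51/10)ᵀ = (-3, -1/2, 9/5)ᵀ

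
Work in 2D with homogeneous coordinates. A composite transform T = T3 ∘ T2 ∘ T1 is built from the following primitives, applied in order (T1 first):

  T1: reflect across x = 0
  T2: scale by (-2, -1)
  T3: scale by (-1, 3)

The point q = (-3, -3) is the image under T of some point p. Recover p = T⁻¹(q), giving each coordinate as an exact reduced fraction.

T1 = [-1 0 0; 0 1 0; 0 0 1]
T2·T1 = [2 0 0; 0 -1 0; 0 0 1]
T3·…·T1 = [-2 0 0; 0 -3 0; 0 0 1]
det M = 6; M⁻¹ = [-1/2 0 0; 0 -1/3 0; 0 0 1]
M⁻¹ · (-3, -3)ᵀ = (3/2, 1)ᵀ

p = (3/2, 1)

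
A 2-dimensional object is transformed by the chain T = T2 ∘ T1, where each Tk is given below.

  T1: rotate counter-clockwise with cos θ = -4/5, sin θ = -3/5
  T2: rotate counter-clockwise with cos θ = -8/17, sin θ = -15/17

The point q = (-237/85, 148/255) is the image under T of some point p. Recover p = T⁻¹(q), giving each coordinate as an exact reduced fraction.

T1 = [-4/5 3/5 0; -3/5 -4/5 0; 0 0 1]
T2·T1 = [-13/85 -84/85 0; 84/85 -13/85 0; 0 0 1]
det M = 1; M⁻¹ = [-13/85 84/85 0; -84/85 -13/85 0; 0 0 1]
M⁻¹ · (-237/85, 148/255)ᵀ = (1, 8/3)ᵀ

p = (1, 8/3)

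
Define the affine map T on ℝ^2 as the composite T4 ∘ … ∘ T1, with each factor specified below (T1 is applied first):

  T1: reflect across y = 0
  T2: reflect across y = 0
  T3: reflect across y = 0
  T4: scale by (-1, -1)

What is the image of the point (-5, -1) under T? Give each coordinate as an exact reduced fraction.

T1 reflect across y = 0: (-5, -1) → (-5, 1)
T2 reflect across y = 0: (-5, 1) → (-5, -1)
T3 reflect across y = 0: (-5, -1) → (-5, 1)
T4 scale by (-1, -1): (-5, 1) → (5, -1)

T(p) = (5, -1)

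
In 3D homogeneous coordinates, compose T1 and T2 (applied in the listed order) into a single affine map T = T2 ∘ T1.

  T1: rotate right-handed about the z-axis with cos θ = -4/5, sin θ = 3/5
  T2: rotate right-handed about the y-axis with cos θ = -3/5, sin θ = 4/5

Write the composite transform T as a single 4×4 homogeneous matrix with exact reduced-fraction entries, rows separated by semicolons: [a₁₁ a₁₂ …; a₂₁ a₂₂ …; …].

T1 = [-4/5 -3/5 0 0; 3/5 -4/5 0 0; 0 0 1 0; 0 0 0 1]
T2·T1 = [12/25 9/25 4/5 0; 3/5 -4/5 0 0; 16/25 12/25 -3/5 0; 0 0 0 1]

T = [12/25 9/25 4/5 0; 3/5 -4/5 0 0; 16/25 12/25 -3/5 0; 0 0 0 1]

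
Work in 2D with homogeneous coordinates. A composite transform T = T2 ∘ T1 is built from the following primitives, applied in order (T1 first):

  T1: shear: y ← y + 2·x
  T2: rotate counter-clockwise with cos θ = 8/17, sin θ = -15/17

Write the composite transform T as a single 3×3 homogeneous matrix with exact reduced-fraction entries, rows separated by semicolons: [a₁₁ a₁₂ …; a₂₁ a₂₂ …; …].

T1 = [1 0 0; 2 1 0; 0 0 1]
T2·T1 = [38/17 15/17 0; 1/17 8/17 0; 0 0 1]

T = [38/17 15/17 0; 1/17 8/17 0; 0 0 1]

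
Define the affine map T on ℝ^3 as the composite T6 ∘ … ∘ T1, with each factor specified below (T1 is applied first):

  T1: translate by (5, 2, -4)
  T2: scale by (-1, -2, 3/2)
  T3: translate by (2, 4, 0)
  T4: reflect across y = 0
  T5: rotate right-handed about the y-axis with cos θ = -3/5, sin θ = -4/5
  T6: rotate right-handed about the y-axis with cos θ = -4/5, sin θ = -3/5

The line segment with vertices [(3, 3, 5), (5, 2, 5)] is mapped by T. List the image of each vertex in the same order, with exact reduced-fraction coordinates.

image vertices: (3/2, 6, 6), (3/2, 4, 8)

T1 translate by (5, 2, -4): (3, 3, 5) → (8, 5, 1); (5, 2, 5) → (10, 4, 1)
T2 scale by (-1, -2, 3/2): (8, 5, 1) → (-8, -10, 3/2); (10, 4, 1) → (-10, -8, 3/2)
T3 translate by (2, 4, 0): (-8, -10, 3/2) → (-6, -6, 3/2); (-10, -8, 3/2) → (-8, -4, 3/2)
T4 reflect across y = 0: (-6, -6, 3/2) → (-6, 6, 3/2); (-8, -4, 3/2) → (-8, 4, 3/2)
T5 rotate right-handed about the y-axis with cos θ = -3/5, sin θ = -4/5: (-6, 6, 3/2) → (12/5, 6, -57/10); (-8, 4, 3/2) → (18/5, 4, -73/10)
T6 rotate right-handed about the y-axis with cos θ = -4/5, sin θ = -3/5: (12/5, 6, -57/10) → (3/2, 6, 6); (18/5, 4, -73/10) → (3/2, 4, 8)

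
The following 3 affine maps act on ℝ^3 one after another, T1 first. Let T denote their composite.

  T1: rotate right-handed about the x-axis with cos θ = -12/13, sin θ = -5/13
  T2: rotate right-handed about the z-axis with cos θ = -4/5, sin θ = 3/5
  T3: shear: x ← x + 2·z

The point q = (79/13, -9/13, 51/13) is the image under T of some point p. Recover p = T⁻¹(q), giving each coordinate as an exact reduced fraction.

T1 = [1 0 0 0; 0 -12/13 5/13 0; 0 -5/13 -12/13 0; 0 0 0 1]
T2·T1 = [-4/5 36/65 -3/13 0; 3/5 48/65 -4/13 0; 0 -5/13 -12/13 0; 0 0 0 1]
T3·…·T1 = [-4/5 -14/65 -27/13 0; 3/5 48/65 -4/13 0; 0 -5/13 -12/13 0; 0 0 0 1]
det M = 1; M⁻¹ = [-4/5 3/5 8/5 0; 36/65 48/65 -97/65 0; -3/13 -4/13 -6/13 0; 0 0 0 1]
M⁻¹ · (79/13, -9/13, 51/13)ᵀ = (1, -3, -3)ᵀ

p = (1, -3, -3)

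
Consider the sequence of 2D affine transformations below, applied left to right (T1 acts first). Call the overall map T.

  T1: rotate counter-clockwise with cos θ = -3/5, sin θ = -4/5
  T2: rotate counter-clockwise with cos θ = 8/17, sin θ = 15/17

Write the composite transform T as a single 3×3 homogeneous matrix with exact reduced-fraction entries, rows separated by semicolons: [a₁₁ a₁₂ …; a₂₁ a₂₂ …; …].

T1 = [-3/5 4/5 0; -4/5 -3/5 0; 0 0 1]
T2·T1 = [36/85 77/85 0; -77/85 36/85 0; 0 0 1]

T = [36/85 77/85 0; -77/85 36/85 0; 0 0 1]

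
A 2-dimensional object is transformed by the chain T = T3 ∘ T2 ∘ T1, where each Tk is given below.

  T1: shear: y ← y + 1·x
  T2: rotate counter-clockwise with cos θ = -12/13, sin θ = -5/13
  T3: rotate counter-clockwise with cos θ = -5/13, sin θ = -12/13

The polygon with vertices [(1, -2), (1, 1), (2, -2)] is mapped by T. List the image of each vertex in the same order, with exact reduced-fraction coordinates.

T1 shear: y ← y + 1·x: (1, -2) → (1, -1); (1, 1) → (1, 2); (2, -2) → (2, 0)
T2 rotate counter-clockwise with cos θ = -12/13, sin θ = -5/13: (1, -1) → (-17/13, 7/13); (1, 2) → (-2/13, -29/13); (2, 0) → (-24/13, -10/13)
T3 rotate counter-clockwise with cos θ = -5/13, sin θ = -12/13: (-17/13, 7/13) → (1, 1); (-2/13, -29/13) → (-2, 1); (-24/13, -10/13) → (0, 2)

image vertices: (1, 1), (-2, 1), (0, 2)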